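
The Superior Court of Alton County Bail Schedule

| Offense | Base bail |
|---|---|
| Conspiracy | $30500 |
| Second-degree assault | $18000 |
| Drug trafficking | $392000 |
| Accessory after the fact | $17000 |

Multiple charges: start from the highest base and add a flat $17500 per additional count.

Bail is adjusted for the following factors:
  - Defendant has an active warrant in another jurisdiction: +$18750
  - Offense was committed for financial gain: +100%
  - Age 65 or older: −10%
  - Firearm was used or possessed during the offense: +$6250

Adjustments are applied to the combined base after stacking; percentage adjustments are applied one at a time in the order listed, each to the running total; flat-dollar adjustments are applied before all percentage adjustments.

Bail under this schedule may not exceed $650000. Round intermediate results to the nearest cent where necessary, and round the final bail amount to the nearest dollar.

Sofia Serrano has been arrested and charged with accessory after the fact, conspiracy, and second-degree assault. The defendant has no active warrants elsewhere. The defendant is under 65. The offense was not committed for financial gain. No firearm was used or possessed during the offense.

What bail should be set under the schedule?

Base amounts from the schedule: accessory after the fact $17000; conspiracy $30500; second-degree assault $18000.
Stacking rule: highest base plus $17500 per additional charge. Highest is conspiracy at $30500; 2 additional charges → +$35000. Combined base = $65500.
No adjustment factors apply to this defendant.
$65500 is within the $650000 maximum.

$65500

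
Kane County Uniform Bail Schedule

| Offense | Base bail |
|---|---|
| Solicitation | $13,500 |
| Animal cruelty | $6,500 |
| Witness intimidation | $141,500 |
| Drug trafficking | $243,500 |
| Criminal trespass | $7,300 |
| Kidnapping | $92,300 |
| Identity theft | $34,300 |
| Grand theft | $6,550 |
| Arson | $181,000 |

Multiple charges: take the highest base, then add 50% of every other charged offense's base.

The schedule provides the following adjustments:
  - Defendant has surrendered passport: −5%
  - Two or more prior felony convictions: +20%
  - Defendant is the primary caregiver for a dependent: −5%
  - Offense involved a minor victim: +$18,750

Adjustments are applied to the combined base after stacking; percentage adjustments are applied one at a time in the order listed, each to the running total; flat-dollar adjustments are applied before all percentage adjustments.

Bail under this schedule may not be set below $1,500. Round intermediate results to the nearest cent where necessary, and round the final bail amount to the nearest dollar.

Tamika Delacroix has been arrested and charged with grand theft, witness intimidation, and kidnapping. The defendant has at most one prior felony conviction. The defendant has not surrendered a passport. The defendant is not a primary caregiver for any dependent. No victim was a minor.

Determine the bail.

Base amounts from the schedule: grand theft $6,550; witness intimidation $141,500; kidnapping $92,300.
Stacking rule: highest base plus 50% of each additional charge. Highest is witness intimidation at $141,500. Additional: $6,550 × 50% = $3,275; $92,300 × 50% = $46,150. Combined base = $141,500 + $49,425 = $190,925.
No adjustment factors apply to this defendant.
$190,925 is at or above the $1,500 minimum.

$190,925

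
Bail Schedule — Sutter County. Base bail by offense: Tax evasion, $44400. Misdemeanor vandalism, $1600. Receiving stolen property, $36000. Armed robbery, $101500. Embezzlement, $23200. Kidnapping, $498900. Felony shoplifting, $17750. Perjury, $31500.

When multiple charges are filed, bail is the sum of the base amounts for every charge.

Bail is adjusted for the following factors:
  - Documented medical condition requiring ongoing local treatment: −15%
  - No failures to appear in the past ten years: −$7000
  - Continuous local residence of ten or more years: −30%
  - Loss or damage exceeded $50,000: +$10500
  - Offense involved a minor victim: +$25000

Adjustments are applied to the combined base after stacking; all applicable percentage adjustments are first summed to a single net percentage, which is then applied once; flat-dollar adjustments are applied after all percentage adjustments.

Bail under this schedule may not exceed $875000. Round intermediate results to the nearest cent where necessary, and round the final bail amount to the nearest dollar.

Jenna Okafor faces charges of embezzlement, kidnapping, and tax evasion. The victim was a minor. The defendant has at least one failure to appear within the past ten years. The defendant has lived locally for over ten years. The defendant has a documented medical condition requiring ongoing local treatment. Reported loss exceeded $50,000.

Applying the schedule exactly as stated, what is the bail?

$347075

Base amounts from the schedule: embezzlement $23200; kidnapping $498900; tax evasion $44400.
Stacking rule: sum of all bases. $23200 + $498900 + $44400 = $566500.
Net percentage adjustment: −15% −30% = −45%. $566500 × 0.55 = $311575.
Loss or damage exceeded $50,000 (+$10500 flat): $311575 + $10500 = $322075.
Offense involved a minor victim (+$25000 flat): $322075 + $25000 = $347075.
$347075 is within the $875000 maximum.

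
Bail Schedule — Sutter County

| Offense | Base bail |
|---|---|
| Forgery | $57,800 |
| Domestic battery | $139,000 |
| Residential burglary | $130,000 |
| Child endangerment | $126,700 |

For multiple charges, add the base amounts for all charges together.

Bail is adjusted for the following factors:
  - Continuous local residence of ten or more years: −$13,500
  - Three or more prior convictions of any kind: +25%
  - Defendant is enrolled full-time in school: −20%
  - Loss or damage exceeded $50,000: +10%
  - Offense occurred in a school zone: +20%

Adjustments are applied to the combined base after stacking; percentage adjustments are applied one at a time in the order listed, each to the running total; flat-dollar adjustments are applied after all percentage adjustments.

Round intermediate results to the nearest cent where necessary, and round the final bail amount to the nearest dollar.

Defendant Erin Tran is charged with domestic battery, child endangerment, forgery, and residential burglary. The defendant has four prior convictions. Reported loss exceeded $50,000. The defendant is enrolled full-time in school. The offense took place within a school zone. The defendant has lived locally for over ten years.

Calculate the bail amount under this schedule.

Base amounts from the schedule: domestic battery $139,000; child endangerment $126,700; forgery $57,800; residential burglary $130,000.
Stacking rule: sum of all bases. $139,000 + $126,700 + $57,800 + $130,000 = $453,500.
Three or more prior convictions of any kind (+25%): $453,500 × 1.25 = $566,875.
Defendant is enrolled full-time in school (−20%): $566,875 × 0.8 = $453,500.
Loss or damage exceeded $50,000 (+10%): $453,500 × 1.1 = $498,850.
Offense occurred in a school zone (+20%): $498,850 × 1.2 = $598,620.
Continuous local residence of ten or more years (−$13,500 flat): $598,620 − $13,500 = $585,120.

$585,120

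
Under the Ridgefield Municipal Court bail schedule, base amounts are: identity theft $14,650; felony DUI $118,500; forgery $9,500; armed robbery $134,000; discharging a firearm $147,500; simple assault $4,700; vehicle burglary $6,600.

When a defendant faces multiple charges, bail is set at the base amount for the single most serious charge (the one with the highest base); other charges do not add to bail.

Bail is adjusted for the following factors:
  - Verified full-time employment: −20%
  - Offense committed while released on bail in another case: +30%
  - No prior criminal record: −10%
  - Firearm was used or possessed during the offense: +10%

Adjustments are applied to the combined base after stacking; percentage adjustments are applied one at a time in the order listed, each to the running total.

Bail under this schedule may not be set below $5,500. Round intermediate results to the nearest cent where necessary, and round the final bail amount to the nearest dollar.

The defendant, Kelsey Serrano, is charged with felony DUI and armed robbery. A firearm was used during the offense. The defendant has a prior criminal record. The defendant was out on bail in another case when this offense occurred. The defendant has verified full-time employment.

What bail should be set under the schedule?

Base amounts from the schedule: felony DUI $118,500; armed robbery $134,000.
Stacking rule: use the highest base only. Highest is armed robbery at $134,000. Combined base = $134,000.
Verified full-time employment (−20%): $134,000 × 0.8 = $107,200.
Offense committed while released on bail in another case (+30%): $107,200 × 1.3 = $139,360.
Firearm was used or possessed during the offense (+10%): $139,360 × 1.1 = $153,296.
$153,296 is at or above the $5,500 minimum.

$153,296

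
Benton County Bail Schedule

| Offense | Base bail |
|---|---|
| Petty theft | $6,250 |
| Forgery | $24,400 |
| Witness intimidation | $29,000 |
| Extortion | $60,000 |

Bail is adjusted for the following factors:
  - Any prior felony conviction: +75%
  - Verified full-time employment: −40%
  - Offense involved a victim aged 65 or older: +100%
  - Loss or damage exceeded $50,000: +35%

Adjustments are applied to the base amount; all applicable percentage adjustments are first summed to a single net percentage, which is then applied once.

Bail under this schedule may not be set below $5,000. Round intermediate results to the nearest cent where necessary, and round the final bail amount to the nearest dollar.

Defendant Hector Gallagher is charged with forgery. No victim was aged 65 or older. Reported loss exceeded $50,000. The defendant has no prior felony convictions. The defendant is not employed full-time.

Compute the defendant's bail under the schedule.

Base amounts from the schedule: forgery $24,400.
Single charge. Combined base = $24,400.
Loss or damage exceeded $50,000 (+35%): $24,400 × 1.35 = $32,940.
$32,940 is at or above the $5,000 minimum.

$32,940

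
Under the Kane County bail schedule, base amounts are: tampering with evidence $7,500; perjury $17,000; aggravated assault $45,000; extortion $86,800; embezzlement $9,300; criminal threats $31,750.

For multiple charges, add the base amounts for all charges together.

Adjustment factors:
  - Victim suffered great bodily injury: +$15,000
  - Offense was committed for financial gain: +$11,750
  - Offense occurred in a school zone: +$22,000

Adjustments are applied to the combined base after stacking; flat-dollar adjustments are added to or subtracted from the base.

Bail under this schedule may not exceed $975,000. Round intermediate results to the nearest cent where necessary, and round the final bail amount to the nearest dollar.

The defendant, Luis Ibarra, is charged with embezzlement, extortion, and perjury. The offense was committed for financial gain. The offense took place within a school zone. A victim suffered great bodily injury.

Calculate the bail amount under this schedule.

Base amounts from the schedule: embezzlement $9,300; extortion $86,800; perjury $17,000.
Stacking rule: sum of all bases. $9,300 + $86,800 + $17,000 = $113,100.
Victim suffered great bodily injury (+$15,000 flat): $113,100 + $15,000 = $128,100.
Offense was committed for financial gain (+$11,750 flat): $128,100 + $11,750 = $139,850.
Offense occurred in a school zone (+$22,000 flat): $139,850 + $22,000 = $161,850.
$161,850 is within the $975,000 maximum.

$161,850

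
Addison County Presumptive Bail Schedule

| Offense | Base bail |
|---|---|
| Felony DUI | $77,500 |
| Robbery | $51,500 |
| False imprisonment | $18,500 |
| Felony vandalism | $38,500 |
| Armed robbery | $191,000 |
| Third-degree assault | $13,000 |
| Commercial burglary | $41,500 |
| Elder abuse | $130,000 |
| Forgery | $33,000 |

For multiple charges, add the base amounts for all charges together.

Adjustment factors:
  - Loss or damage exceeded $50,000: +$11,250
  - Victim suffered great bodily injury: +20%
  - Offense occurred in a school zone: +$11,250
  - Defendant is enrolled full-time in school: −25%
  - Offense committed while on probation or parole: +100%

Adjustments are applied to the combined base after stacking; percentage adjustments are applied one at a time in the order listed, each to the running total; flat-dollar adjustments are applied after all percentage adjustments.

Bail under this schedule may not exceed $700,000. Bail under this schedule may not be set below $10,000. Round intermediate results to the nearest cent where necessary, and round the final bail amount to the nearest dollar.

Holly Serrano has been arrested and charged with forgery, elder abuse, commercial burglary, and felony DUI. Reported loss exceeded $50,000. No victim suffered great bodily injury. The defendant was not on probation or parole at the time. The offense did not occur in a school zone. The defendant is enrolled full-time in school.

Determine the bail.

Base amounts from the schedule: forgery $33,000; elder abuse $130,000; commercial burglary $41,500; felony DUI $77,500.
Stacking rule: sum of all bases. $33,000 + $130,000 + $41,500 + $77,500 = $282,000.
Defendant is enrolled full-time in school (−25%): $282,000 × 0.75 = $211,500.
Loss or damage exceeded $50,000 (+$11,250 flat): $211,500 + $11,250 = $222,750.
$222,750 is within the $700,000 maximum.
$222,750 is at or above the $10,000 minimum.

$222,750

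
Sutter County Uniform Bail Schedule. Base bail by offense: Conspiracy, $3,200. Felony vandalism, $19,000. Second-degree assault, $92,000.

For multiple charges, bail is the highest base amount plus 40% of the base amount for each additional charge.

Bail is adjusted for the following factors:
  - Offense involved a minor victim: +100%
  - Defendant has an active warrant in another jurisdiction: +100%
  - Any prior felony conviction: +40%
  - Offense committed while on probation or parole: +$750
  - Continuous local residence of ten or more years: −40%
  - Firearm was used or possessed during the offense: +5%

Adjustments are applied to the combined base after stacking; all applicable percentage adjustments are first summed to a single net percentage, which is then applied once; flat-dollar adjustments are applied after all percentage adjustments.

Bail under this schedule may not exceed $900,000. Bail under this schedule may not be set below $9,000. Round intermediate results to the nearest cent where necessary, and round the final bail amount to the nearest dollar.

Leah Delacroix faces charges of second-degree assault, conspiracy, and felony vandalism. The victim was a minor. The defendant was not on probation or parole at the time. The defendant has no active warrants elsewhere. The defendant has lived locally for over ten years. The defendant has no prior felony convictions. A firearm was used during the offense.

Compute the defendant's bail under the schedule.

$166,452

Base amounts from the schedule: second-degree assault $92,000; conspiracy $3,200; felony vandalism $19,000.
Stacking rule: highest base plus 40% of each additional charge. Highest is second-degree assault at $92,000. Additional: $3,200 × 40% = $1,280; $19,000 × 40% = $7,600. Combined base = $92,000 + $8,880 = $100,880.
Net percentage adjustment: +100% −40% +5% = +65%. $100,880 × 1.65 = $166,452.
$166,452 is within the $900,000 maximum.
$166,452 is at or above the $9,000 minimum.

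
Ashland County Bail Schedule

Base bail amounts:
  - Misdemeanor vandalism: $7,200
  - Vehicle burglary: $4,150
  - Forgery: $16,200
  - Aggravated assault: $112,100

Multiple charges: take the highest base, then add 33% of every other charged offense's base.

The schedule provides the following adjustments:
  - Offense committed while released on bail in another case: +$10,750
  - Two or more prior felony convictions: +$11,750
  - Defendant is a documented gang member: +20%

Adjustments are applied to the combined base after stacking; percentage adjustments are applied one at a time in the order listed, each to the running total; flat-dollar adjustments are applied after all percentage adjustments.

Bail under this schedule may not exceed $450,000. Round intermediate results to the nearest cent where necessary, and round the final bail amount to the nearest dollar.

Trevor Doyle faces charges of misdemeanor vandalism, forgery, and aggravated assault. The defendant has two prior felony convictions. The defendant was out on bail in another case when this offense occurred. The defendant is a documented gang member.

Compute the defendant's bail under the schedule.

$166,286

Base amounts from the schedule: misdemeanor vandalism $7,200; forgery $16,200; aggravated assault $112,100.
Stacking rule: highest base plus 33% of each additional charge. Highest is aggravated assault at $112,100. Additional: $7,200 × 33% = $2,376; $16,200 × 33% = $5,346. Combined base = $112,100 + $7,722 = $119,822.
Defendant is a documented gang member (+20%): $119,822 × 1.2 = $143,786.40.
Offense committed while released on bail in another case (+$10,750 flat): $143,786.40 + $10,750 = $154,536.40.
Two or more prior felony convictions (+$11,750 flat): $154,536.40 + $11,750 = $166,286.40.
$166,286.40 is within the $450,000 maximum.
Rounded to the nearest dollar: $166,286.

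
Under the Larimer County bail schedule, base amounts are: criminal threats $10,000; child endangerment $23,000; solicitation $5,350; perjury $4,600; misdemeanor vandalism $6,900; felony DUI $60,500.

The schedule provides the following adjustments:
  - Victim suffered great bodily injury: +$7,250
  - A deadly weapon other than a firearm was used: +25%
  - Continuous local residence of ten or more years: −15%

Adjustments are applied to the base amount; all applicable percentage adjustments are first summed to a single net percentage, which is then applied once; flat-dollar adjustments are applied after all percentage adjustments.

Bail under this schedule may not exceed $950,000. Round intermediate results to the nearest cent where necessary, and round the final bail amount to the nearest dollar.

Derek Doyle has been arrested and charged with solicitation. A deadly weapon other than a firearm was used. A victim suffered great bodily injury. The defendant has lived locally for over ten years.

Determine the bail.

Base amounts from the schedule: solicitation $5,350.
Single charge. Combined base = $5,350.
Net percentage adjustment: +25% −15% = +10%. $5,350 × 1.1 = $5,885.
Victim suffered great bodily injury (+$7,250 flat): $5,885 + $7,250 = $13,135.
$13,135 is within the $950,000 maximum.

$13,135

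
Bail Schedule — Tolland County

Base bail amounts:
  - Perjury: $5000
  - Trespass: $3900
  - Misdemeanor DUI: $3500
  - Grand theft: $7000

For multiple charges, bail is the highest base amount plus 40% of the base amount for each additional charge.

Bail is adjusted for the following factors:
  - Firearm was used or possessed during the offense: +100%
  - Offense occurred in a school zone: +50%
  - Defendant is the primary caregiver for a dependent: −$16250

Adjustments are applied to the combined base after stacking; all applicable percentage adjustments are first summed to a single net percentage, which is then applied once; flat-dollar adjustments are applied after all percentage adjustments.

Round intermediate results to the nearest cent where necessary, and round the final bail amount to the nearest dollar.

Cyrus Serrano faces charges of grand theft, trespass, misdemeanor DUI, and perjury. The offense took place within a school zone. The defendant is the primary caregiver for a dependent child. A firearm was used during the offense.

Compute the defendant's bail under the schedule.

$13650

Base amounts from the schedule: grand theft $7000; trespass $3900; misdemeanor DUI $3500; perjury $5000.
Stacking rule: highest base plus 40% of each additional charge. Highest is grand theft at $7000. Additional: $3900 × 40% = $1560; $3500 × 40% = $1400; $5000 × 40% = $2000. Combined base = $7000 + $4960 = $11960.
Net percentage adjustment: +100% +50% = +150%. $11960 × 2.5 = $29900.
Defendant is the primary caregiver for a dependent (−$16250 flat): $29900 − $16250 = $13650.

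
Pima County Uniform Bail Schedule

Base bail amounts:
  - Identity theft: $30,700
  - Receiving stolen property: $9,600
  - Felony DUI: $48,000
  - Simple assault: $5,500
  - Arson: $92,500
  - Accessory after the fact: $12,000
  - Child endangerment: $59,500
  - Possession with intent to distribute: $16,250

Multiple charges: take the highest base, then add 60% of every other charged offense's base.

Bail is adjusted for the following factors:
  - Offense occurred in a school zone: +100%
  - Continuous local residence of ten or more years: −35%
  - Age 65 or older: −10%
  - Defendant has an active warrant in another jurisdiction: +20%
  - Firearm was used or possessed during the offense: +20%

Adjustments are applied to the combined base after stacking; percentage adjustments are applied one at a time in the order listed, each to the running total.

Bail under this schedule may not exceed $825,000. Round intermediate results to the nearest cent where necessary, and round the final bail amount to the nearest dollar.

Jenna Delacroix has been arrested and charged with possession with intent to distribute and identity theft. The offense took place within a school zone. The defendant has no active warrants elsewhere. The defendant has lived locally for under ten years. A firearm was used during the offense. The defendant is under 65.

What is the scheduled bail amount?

Base amounts from the schedule: possession with intent to distribute $16,250; identity theft $30,700.
Stacking rule: highest base plus 60% of each additional charge. Highest is identity theft at $30,700. Additional: $16,250 × 60% = $9,750. Combined base = $30,700 + $9,750 = $40,450.
Offense occurred in a school zone (+100%): $40,450 × 2 = $80,900.
Firearm was used or possessed during the offense (+20%): $80,900 × 1.2 = $97,080.
$97,080 is within the $825,000 maximum.

$97,080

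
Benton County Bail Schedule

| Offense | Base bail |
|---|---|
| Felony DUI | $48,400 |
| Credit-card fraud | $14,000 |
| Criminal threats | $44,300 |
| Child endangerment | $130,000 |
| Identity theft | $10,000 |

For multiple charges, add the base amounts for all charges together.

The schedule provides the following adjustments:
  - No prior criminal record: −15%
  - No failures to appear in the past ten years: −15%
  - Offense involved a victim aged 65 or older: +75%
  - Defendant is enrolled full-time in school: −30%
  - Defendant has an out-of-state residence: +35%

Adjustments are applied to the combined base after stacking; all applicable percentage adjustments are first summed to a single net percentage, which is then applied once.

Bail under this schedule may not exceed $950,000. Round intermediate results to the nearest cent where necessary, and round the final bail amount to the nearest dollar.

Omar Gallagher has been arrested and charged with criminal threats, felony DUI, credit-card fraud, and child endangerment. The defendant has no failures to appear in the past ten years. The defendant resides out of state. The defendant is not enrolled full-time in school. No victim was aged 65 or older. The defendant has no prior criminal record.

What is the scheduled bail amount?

$248,535

Base amounts from the schedule: criminal threats $44,300; felony DUI $48,400; credit-card fraud $14,000; child endangerment $130,000.
Stacking rule: sum of all bases. $44,300 + $48,400 + $14,000 + $130,000 = $236,700.
Net percentage adjustment: −15% −15% +35% = +5%. $236,700 × 1.05 = $248,535.
$248,535 is within the $950,000 maximum.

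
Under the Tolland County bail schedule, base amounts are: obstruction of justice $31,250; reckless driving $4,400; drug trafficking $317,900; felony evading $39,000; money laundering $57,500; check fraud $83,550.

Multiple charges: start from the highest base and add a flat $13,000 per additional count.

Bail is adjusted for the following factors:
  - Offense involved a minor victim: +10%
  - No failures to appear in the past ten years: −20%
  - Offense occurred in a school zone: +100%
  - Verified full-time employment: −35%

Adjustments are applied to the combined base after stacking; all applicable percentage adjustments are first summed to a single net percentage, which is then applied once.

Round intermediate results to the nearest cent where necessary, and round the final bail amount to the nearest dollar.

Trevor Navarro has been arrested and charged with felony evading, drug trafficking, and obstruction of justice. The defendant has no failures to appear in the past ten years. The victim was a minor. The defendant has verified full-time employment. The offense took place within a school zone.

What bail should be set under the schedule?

$533,045

Base amounts from the schedule: felony evading $39,000; drug trafficking $317,900; obstruction of justice $31,250.
Stacking rule: highest base plus $13,000 per additional charge. Highest is drug trafficking at $317,900; 2 additional charges → +$26,000. Combined base = $343,900.
Net percentage adjustment: +10% −20% +100% −35% = +55%. $343,900 × 1.55 = $533,045.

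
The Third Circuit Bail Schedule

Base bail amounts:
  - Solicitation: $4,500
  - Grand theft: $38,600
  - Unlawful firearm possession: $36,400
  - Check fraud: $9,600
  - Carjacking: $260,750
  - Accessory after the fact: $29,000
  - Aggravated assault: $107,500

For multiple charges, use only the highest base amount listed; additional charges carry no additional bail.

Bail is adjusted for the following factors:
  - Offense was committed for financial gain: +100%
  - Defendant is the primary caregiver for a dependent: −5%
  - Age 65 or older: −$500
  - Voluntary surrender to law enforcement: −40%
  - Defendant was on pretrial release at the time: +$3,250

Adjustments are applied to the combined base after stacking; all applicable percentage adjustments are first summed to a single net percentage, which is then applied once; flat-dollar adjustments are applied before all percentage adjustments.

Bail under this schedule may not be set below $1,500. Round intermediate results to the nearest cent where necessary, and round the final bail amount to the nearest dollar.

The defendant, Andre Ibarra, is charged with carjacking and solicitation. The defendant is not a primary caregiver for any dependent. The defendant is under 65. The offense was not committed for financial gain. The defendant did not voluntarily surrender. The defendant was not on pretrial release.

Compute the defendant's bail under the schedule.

Base amounts from the schedule: carjacking $260,750; solicitation $4,500.
Stacking rule: use the highest base only. Highest is carjacking at $260,750. Combined base = $260,750.
No adjustment factors apply to this defendant.
$260,750 is at or above the $1,500 minimum.

$260,750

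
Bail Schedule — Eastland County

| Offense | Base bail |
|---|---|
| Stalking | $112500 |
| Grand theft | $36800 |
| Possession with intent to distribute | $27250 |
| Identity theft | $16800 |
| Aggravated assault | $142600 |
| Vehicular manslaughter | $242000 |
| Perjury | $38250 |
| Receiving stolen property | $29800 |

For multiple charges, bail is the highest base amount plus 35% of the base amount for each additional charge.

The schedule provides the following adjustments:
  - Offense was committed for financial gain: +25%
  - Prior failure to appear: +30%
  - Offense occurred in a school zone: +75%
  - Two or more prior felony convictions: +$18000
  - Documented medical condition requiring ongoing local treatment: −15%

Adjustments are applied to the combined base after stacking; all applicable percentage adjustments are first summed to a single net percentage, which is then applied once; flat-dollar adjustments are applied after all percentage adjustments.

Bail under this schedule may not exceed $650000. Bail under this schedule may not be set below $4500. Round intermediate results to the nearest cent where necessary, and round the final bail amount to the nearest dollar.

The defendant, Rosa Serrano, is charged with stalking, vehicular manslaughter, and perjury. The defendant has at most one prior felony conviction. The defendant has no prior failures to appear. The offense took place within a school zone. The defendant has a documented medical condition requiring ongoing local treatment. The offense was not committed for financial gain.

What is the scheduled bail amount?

Base amounts from the schedule: stalking $112500; vehicular manslaughter $242000; perjury $38250.
Stacking rule: highest base plus 35% of each additional charge. Highest is vehicular manslaughter at $242000. Additional: $112500 × 35% = $39375; $38250 × 35% = $13387.50. Combined base = $242000 + $52762.50 = $294762.50.
Net percentage adjustment: +75% −15% = +60%. $294762.50 × 1.6 = $471620.
$471620 is within the $650000 maximum.
$471620 is at or above the $4500 minimum.

$471620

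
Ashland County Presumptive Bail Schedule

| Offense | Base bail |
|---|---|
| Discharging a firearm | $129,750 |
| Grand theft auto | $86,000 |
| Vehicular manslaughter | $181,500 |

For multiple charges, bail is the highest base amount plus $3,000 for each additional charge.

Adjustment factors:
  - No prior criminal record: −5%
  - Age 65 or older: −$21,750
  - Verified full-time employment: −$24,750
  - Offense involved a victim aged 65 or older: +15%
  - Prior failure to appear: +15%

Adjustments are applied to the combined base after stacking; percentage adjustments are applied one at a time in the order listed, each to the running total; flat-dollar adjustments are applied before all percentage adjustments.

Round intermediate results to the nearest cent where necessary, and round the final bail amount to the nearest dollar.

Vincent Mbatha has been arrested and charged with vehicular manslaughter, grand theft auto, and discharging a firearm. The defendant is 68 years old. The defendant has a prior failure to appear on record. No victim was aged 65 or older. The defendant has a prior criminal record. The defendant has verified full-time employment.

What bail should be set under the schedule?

$162,150

Base amounts from the schedule: vehicular manslaughter $181,500; grand theft auto $86,000; discharging a firearm $129,750.
Stacking rule: highest base plus $3,000 per additional charge. Highest is vehicular manslaughter at $181,500; 2 additional charges → +$6,000. Combined base = $187,500.
Age 65 or older (−$21,750 flat): $187,500 − $21,750 = $165,750.
Verified full-time employment (−$24,750 flat): $165,750 − $24,750 = $141,000.
Prior failure to appear (+15%): $141,000 × 1.15 = $162,150.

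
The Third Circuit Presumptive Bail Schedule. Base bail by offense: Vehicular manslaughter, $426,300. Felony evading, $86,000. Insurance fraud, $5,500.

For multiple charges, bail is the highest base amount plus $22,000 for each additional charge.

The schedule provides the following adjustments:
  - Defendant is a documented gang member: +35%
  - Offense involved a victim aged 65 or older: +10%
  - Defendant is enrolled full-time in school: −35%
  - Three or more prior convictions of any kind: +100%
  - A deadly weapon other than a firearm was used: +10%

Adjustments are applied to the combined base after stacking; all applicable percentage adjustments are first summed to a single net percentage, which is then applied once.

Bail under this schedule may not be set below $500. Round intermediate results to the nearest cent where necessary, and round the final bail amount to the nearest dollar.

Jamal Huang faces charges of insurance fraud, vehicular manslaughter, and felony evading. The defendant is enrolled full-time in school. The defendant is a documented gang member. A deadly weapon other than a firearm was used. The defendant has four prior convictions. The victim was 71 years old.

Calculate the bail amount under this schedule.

Base amounts from the schedule: insurance fraud $5,500; vehicular manslaughter $426,300; felony evading $86,000.
Stacking rule: highest base plus $22,000 per additional charge. Highest is vehicular manslaughter at $426,300; 2 additional charges → +$44,000. Combined base = $470,300.
Net percentage adjustment: +35% +10% −35% +100% +10% = +120%. $470,300 × 2.2 = $1,034,660.
$1,034,660 is at or above the $500 minimum.

$1,034,660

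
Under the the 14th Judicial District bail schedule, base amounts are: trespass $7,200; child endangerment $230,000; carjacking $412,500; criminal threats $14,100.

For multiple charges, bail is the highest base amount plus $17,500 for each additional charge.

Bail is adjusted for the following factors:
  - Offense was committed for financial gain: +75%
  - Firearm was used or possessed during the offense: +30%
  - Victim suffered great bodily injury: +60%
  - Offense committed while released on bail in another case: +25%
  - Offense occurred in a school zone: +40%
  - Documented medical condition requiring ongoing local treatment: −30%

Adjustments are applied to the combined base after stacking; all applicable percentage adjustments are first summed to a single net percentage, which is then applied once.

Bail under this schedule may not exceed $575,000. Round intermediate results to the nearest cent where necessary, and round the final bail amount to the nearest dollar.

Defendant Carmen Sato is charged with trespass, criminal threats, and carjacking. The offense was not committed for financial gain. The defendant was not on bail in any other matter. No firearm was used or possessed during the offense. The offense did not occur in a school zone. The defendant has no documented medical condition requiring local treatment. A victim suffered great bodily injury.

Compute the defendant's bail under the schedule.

Base amounts from the schedule: trespass $7,200; criminal threats $14,100; carjacking $412,500.
Stacking rule: highest base plus $17,500 per additional charge. Highest is carjacking at $412,500; 2 additional charges → +$35,000. Combined base = $447,500.
Victim suffered great bodily injury (+60%): $447,500 × 1.6 = $716,000.
Result $716,000 exceeds the maximum of $575,000; bail is capped at $575,000.

$575,000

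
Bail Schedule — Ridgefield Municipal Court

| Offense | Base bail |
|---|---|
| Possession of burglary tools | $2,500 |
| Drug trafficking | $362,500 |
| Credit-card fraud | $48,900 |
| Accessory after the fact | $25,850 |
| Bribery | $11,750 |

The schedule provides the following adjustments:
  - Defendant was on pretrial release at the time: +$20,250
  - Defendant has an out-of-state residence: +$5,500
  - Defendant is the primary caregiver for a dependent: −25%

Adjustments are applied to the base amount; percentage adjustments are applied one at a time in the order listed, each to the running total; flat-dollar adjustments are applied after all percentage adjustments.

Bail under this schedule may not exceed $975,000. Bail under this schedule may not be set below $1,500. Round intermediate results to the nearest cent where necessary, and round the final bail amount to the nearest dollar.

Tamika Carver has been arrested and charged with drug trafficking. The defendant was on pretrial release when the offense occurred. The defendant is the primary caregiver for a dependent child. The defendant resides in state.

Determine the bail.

$292,125

Base amounts from the schedule: drug trafficking $362,500.
Single charge. Combined base = $362,500.
Defendant is the primary caregiver for a dependent (−25%): $362,500 × 0.75 = $271,875.
Defendant was on pretrial release at the time (+$20,250 flat): $271,875 + $20,250 = $292,125.
$292,125 is within the $975,000 maximum.
$292,125 is at or above the $1,500 minimum.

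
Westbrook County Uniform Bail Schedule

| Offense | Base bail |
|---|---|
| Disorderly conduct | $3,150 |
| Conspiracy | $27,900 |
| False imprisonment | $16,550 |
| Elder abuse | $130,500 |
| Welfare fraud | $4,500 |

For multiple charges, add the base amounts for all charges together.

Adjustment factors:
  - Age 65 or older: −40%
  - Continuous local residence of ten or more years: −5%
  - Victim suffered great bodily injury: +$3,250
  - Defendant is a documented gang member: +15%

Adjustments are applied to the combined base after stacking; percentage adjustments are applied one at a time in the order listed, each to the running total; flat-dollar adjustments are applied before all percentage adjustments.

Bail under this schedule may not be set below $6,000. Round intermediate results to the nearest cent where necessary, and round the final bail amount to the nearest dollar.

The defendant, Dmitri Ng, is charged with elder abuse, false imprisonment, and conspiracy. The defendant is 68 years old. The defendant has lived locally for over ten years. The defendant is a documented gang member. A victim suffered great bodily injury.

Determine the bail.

Base amounts from the schedule: elder abuse $130,500; false imprisonment $16,550; conspiracy $27,900.
Stacking rule: sum of all bases. $130,500 + $16,550 + $27,900 = $174,950.
Victim suffered great bodily injury (+$3,250 flat): $174,950 + $3,250 = $178,200.
Age 65 or older (−40%): $178,200 × 0.6 = $106,920.
Continuous local residence of ten or more years (−5%): $106,920 × 0.95 = $101,574.
Defendant is a documented gang member (+15%): $101,574 × 1.15 = $116,810.10.
$116,810.10 is at or above the $6,000 minimum.
Rounded to the nearest dollar: $116,810.

$116,810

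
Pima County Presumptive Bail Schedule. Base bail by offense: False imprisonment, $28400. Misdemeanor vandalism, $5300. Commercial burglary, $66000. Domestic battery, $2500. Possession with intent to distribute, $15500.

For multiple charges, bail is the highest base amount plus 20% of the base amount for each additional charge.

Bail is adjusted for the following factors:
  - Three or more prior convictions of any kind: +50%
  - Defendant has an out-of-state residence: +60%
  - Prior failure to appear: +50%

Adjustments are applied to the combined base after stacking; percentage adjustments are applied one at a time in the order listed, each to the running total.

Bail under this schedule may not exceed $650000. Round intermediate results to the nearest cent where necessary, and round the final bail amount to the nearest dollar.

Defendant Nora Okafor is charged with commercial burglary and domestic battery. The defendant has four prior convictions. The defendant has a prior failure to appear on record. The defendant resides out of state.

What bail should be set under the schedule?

$239400

Base amounts from the schedule: commercial burglary $66000; domestic battery $2500.
Stacking rule: highest base plus 20% of each additional charge. Highest is commercial burglary at $66000. Additional: $2500 × 20% = $500. Combined base = $66000 + $500 = $66500.
Three or more prior convictions of any kind (+50%): $66500 × 1.5 = $99750.
Defendant has an out-of-state residence (+60%): $99750 × 1.6 = $159600.
Prior failure to appear (+50%): $159600 × 1.5 = $239400.
$239400 is within the $650000 maximum.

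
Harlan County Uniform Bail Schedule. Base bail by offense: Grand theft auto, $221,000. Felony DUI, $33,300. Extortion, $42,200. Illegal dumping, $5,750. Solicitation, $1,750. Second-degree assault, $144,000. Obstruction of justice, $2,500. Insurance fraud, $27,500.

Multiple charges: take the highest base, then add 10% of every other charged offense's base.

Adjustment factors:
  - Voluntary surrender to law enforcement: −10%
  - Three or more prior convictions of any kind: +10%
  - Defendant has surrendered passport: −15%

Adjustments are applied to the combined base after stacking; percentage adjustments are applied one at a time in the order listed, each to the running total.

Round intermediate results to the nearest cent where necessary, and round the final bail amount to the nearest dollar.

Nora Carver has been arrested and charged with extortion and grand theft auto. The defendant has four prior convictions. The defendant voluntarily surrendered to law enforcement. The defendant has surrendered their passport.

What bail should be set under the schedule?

$189,523

Base amounts from the schedule: extortion $42,200; grand theft auto $221,000.
Stacking rule: highest base plus 10% of each additional charge. Highest is grand theft auto at $221,000. Additional: $42,200 × 10% = $4,220. Combined base = $221,000 + $4,220 = $225,220.
Voluntary surrender to law enforcement (−10%): $225,220 × 0.9 = $202,698.
Three or more prior convictions of any kind (+10%): $202,698 × 1.1 = $222,967.80.
Defendant has surrendered passport (−15%): $222,967.80 × 0.85 = $189,522.63.
Rounded to the nearest dollar: $189,523.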